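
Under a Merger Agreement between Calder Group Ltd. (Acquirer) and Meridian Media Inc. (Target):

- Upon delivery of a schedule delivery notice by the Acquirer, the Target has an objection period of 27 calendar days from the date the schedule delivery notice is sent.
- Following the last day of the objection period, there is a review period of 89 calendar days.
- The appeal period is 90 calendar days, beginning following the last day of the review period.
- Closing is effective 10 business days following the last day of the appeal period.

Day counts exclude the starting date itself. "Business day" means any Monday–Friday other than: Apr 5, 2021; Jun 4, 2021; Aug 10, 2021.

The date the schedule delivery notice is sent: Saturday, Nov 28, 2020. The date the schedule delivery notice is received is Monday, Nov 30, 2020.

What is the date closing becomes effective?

Adding 27 calendar days to Nov 28, 2020 gives Dec 25, 2020, which is the last day of the objection period.
Adding 89 calendar days to Dec 25, 2020 gives Mar 24, 2021, which is the last day of the review period.
Adding 90 calendar days to Mar 24, 2021 gives Jun 22, 2021, which is the last day of the appeal period.
The date closing becomes effective: 10 business days after Tuesday, Jun 22, 2021, skipping weekends — Jun 23, Jun 24, Jun 25, Jun 28, Jun 29, Jun 30, Jul 1, Jul 2, Jul 5, Jul 6 — lands on Tuesday, Jul 6, 2021.

Jul 6, 2021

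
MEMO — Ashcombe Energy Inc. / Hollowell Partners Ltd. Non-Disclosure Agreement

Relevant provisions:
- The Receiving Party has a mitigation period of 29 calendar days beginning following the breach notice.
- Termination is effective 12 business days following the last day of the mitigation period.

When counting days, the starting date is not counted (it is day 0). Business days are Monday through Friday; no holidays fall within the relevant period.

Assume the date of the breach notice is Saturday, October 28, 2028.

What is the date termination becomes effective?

The last day of the mitigation period: October 28, 2028 + 29 days = November 26, 2028.
From Sunday, November 26, 2028, 12 business days (Nov 27, Nov 28, Nov 29, Nov 30, …, Dec 8, Dec 11, Dec 12, skipping weekends) brings us to Tuesday, December 12, 2028, which is the date termination becomes effective.

December 12, 2028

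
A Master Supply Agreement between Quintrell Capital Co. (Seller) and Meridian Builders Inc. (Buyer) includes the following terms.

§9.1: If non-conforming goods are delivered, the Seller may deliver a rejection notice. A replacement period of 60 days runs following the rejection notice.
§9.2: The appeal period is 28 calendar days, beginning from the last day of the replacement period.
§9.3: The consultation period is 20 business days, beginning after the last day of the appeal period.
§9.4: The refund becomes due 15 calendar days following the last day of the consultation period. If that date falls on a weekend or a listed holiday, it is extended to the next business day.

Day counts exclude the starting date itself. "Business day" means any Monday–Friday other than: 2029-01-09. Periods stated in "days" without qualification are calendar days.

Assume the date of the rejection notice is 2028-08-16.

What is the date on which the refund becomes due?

2028-12-25

The last day of the replacement period: 60 calendar days after 2028-08-16 is 2028-10-15.
The last day of the appeal period: 2028-10-15 + 28 days = 2028-11-12.
The last day of the consultation period: 20 business days after Sunday, 2028-11-12, skipping weekends — Nov 13, Nov 14, Nov 15, Nov 16, …, Dec 6, Dec 7, Dec 8 — lands on Friday, 2028-12-08.
The date on which the refund becomes due: 2028-12-08 + 15 days = 2028-12-23. That falls on a Saturday, so it rolls to the next business day, Monday, 2028-12-25.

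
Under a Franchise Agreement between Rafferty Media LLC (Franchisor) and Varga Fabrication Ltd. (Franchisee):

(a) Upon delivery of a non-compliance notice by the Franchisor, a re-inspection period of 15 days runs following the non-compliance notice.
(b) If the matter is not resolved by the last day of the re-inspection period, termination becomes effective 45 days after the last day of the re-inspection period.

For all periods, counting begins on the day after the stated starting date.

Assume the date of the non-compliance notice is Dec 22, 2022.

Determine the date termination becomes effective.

The last day of the re-inspection period: Dec 22, 2022 + 15 days = Jan 6, 2023.
The date termination becomes effective: 45 calendar days after Jan 6, 2023 is Feb 20, 2023.

Feb 20, 2023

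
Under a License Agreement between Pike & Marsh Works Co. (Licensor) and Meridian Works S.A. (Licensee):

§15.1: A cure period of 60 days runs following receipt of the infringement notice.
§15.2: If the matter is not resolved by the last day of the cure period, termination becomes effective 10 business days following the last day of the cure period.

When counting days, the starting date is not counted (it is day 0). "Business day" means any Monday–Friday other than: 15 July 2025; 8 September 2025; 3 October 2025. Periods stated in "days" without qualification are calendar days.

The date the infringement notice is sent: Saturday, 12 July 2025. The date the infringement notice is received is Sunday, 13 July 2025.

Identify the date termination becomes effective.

25 September 2025

Adding 60 calendar days to 13 July 2025 gives 11 September 2025, which is the last day of the cure period.
The date termination becomes effective: 10 business days after Thursday, 11 September 2025, skipping weekends — Sep 12, Sep 15, Sep 16, Sep 17, Sep 18, Sep 19, Sep 22, Sep 23, Sep 24, Sep 25 — lands on Thursday, 25 September 2025.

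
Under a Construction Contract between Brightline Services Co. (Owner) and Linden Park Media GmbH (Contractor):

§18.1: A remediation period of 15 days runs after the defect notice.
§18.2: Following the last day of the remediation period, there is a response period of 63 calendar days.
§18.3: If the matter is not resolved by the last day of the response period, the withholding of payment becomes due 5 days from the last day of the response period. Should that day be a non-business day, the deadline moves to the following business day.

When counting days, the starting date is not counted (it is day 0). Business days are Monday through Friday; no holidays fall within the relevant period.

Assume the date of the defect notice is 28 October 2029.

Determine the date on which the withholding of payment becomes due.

Adding 15 calendar days to 28 October 2029 gives 12 November 2029, which is the last day of the remediation period.
The last day of the response period: 12 November 2029 + 63 days = 14 January 2030.
Adding 5 calendar days to 14 January 2030 gives 19 January 2030, which is the date on which the withholding of payment becomes due. That falls on a Saturday, so it rolls to the next business day, Monday, 21 January 2030.

21 January 2030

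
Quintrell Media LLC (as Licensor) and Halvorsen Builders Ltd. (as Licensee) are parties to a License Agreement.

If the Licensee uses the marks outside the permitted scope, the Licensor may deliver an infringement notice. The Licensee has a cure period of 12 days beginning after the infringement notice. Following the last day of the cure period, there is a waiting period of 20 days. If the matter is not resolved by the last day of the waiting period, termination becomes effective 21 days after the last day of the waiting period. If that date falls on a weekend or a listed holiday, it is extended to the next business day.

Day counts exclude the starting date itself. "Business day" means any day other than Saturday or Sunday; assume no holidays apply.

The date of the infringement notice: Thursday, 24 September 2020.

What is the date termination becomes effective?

The last day of the cure period: 24 September 2020 + 12 days = 6 October 2020.
The last day of the waiting period: 20 calendar days after 6 October 2020 is 26 October 2020.
The date termination becomes effective: 21 calendar days after 26 October 2020 is 16 November 2020. 16 November 2020 is a Monday, so no roll-forward applies.

16 November 2020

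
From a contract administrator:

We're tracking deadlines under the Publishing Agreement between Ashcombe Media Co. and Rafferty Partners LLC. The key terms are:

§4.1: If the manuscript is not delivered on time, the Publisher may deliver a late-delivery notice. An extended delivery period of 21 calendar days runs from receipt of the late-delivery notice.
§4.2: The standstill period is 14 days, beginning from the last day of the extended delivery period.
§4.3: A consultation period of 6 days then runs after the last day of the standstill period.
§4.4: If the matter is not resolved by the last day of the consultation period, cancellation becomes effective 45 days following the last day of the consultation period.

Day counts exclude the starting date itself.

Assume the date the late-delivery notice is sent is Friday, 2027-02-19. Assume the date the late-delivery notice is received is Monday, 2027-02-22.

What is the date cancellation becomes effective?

Adding 21 calendar days to 2027-02-22 gives 2027-03-15, which is the last day of the extended delivery period.
Adding 14 calendar days to 2027-03-15 gives 2027-03-29, which is the last day of the standstill period.
Adding 6 calendar days to 2027-03-29 gives 2027-04-04, which is the last day of the consultation period.
Adding 45 calendar days to 2027-04-04 gives 2027-05-19, which is the date cancellation becomes effective.

2027-05-19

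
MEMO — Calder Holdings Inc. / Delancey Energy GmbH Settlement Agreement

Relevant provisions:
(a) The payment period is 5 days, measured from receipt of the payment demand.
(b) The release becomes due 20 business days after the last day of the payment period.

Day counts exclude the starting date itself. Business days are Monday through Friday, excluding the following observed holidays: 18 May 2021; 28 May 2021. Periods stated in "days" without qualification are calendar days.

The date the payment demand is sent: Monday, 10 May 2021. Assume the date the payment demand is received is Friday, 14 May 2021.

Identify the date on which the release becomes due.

The last day of the payment period: 5 calendar days after 14 May 2021 is 19 May 2021.
From Wednesday, 19 May 2021, 20 business days (May 20, May 21, May 24, May 25, …, Jun 15, Jun 16, Jun 17, skipping weekends and the listed holiday on May 28) brings us to Thursday, 17 June 2021, which is the date on which the release becomes due.

17 June 2021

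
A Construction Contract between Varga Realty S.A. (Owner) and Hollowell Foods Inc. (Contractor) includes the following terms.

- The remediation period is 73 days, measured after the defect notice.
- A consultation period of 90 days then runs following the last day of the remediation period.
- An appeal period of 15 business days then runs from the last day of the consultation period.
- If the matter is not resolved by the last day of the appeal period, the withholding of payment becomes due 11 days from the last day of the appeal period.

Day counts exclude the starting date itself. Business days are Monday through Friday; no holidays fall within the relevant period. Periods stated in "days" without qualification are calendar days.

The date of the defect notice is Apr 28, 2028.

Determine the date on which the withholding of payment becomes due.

Nov 7, 2028

Adding 73 calendar days to Apr 28, 2028 gives Jul 10, 2028, which is the last day of the remediation period.
Adding 90 calendar days to Jul 10, 2028 gives Oct 8, 2028, which is the last day of the consultation period.
From Sunday, Oct 8, 2028, 15 business days (Oct 9, Oct 10, Oct 11, Oct 12, …, Oct 25, Oct 26, Oct 27, skipping weekends) brings us to Friday, Oct 27, 2028, which is the last day of the appeal period.
The date on which the withholding of payment becomes due: Oct 27, 2028 + 11 days = Nov 7, 2028.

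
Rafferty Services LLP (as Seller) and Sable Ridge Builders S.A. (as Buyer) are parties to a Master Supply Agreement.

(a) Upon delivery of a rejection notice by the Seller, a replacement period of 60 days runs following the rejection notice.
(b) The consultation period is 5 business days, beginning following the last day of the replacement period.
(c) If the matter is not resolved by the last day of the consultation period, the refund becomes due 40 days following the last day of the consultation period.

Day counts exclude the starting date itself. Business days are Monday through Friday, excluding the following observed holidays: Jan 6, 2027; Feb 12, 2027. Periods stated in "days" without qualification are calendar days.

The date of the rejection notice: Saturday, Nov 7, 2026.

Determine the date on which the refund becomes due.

Adding 60 calendar days to Nov 7, 2026 gives Jan 6, 2027, which is the last day of the replacement period.
From Wednesday, Jan 6, 2027, 5 business days (Jan 7, Jan 8, Jan 11, Jan 12, Jan 13, skipping weekends) brings us to Wednesday, Jan 13, 2027, which is the last day of the consultation period.
Adding 40 calendar days to Jan 13, 2027 gives Feb 22, 2027, which is the date on which the refund becomes due.

Feb 22, 2027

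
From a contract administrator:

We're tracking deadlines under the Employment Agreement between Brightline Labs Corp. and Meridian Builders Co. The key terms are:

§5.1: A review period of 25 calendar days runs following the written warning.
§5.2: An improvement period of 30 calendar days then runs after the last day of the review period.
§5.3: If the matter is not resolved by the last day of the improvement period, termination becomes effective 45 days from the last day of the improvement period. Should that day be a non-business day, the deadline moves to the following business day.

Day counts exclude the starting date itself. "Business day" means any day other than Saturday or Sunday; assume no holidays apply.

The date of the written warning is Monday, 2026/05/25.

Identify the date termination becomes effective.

2026/09/02

Adding 25 calendar days to 2026/05/25 gives 2026/06/19, which is the last day of the review period.
The last day of the improvement period: 2026/06/19 + 30 days = 2026/07/19.
Adding 45 calendar days to 2026/07/19 gives 2026/09/02, which is the date termination becomes effective. 2026/09/02 is a Wednesday, so no roll-forward applies.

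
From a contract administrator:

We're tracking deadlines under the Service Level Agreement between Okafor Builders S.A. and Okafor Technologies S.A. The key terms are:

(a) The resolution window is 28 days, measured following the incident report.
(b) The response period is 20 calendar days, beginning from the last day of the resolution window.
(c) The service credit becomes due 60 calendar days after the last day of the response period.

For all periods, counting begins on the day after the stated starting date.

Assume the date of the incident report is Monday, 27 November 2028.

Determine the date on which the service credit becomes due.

15 March 2029

The last day of the resolution window: 28 calendar days after 27 November 2028 is 25 December 2028.
The last day of the response period: 25 December 2028 + 20 days = 14 January 2029.
Adding 60 calendar days to 14 January 2029 gives 15 March 2029, which is the date on which the service credit becomes due.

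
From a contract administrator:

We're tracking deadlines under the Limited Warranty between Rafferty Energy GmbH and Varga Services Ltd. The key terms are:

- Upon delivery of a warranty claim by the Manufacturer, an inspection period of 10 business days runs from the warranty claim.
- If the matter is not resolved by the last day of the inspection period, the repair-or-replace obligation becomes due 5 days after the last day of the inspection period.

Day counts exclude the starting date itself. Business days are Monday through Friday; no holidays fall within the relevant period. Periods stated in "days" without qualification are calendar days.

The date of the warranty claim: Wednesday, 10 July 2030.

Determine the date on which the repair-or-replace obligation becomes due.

29 July 2030

From Wednesday, 10 July 2030, 10 business days (Jul 11, Jul 12, Jul 15, Jul 16, Jul 17, Jul 18, Jul 19, Jul 22, Jul 23, Jul 24, skipping weekends) brings us to Wednesday, 24 July 2030, which is the last day of the inspection period.
The date on which the repair-or-replace obligation becomes due: 24 July 2030 + 5 days = 29 July 2030.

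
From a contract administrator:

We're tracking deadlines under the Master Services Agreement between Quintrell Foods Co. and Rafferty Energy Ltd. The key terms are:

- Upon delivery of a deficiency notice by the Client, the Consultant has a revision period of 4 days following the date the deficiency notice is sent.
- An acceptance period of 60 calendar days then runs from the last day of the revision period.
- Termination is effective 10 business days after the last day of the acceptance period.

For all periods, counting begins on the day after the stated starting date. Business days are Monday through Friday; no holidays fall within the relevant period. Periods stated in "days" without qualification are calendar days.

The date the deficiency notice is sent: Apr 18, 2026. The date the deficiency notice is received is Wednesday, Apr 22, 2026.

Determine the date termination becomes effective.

The last day of the revision period: 4 calendar days after Apr 18, 2026 is Apr 22, 2026.
Adding 60 calendar days to Apr 22, 2026 gives Jun 21, 2026, which is the last day of the acceptance period.
From Sunday, Jun 21, 2026, 10 business days (Jun 22, Jun 23, Jun 24, Jun 25, Jun 26, Jun 29, Jun 30, Jul 1, Jul 2, Jul 3, skipping weekends) brings us to Friday, Jul 3, 2026, which is the date termination becomes effective.

Jul 3, 2026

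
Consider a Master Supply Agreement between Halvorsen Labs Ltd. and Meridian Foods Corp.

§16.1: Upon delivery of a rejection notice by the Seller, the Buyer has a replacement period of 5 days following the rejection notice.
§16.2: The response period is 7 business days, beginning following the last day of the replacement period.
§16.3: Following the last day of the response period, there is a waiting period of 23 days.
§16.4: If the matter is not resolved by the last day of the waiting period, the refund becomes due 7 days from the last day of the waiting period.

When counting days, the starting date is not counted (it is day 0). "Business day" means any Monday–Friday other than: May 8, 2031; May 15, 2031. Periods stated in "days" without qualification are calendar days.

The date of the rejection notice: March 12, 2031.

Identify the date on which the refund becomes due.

April 25, 2031

The last day of the replacement period: March 12, 2031 + 5 days = March 17, 2031.
The last day of the response period: 7 business days after Monday, March 17, 2031, skipping weekends — Mar 18, Mar 19, Mar 20, Mar 21, Mar 24, Mar 25, Mar 26 — lands on Wednesday, March 26, 2031.
The last day of the waiting period: 23 calendar days after March 26, 2031 is April 18, 2031.
The date on which the refund becomes due: April 18, 2031 + 7 days = April 25, 2031.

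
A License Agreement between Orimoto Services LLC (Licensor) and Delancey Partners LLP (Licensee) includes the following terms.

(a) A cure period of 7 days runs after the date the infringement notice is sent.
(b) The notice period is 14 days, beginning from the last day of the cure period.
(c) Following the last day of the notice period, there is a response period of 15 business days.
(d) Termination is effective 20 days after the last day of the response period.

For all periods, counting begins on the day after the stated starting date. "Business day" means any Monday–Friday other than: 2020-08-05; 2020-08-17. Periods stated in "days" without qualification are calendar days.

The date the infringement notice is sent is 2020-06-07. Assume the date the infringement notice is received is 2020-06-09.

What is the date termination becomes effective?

The last day of the cure period: 2020-06-07 + 7 days = 2020-06-14.
The last day of the notice period: 14 calendar days after 2020-06-14 is 2020-06-28.
From Sunday, 2020-06-28, 15 business days (Jun 29, Jun 30, Jul 1, Jul 2, …, Jul 15, Jul 16, Jul 17, skipping weekends) brings us to Friday, 2020-07-17, which is the last day of the response period.
The date termination becomes effective: 20 calendar days after 2020-07-17 is 2020-08-06.

2020-08-06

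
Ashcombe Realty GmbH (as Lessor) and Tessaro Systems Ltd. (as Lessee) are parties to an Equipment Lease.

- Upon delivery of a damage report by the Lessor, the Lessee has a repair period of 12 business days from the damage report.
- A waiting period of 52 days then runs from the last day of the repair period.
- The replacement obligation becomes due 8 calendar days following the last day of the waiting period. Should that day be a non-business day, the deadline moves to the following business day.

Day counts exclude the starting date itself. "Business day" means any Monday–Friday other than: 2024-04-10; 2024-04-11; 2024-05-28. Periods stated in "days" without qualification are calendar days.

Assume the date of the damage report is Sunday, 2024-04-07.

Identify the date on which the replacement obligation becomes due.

The last day of the repair period: counting 12 business days from Sunday, 2024-04-07 (Apr 8, Apr 9, Apr 12, Apr 15, …, Apr 23, Apr 24, Apr 25, skipping weekends and the listed holidays on Apr 10, Apr 11) reaches Thursday, 2024-04-25.
The last day of the waiting period: 52 calendar days after 2024-04-25 is 2024-06-16.
Adding 8 calendar days to 2024-06-16 gives 2024-06-24, which is the date on which the replacement obligation becomes due. 2024-06-24 is a Monday and is not a listed holiday, so no roll-forward applies.

2024-06-24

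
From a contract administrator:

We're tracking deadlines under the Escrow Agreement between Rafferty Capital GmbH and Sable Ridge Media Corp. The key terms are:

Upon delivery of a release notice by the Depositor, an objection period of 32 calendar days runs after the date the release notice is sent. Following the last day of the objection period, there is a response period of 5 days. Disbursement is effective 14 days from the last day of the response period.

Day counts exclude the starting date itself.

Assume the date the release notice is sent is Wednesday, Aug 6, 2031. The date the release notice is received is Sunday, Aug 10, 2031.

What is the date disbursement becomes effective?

Adding 32 calendar days to Aug 6, 2031 gives Sep 7, 2031, which is the last day of the objection period.
Adding 5 calendar days to Sep 7, 2031 gives Sep 12, 2031, which is the last day of the response period.
The date disbursement becomes effective: 14 calendar days after Sep 12, 2031 is Sep 26, 2031.

Sep 26, 2031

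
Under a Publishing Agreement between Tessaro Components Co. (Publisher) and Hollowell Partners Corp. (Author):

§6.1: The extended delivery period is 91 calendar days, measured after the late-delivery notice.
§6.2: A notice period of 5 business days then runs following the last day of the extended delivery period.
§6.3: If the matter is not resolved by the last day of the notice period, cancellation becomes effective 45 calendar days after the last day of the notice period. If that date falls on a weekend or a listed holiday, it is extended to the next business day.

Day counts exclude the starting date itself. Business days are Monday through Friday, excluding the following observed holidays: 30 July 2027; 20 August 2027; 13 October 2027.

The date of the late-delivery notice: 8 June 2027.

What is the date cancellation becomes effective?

29 October 2027

The last day of the extended delivery period: 91 calendar days after 8 June 2027 is 7 September 2027.
The last day of the notice period: counting 5 business days from Tuesday, 7 September 2027 (Sep 8, Sep 9, Sep 10, Sep 13, Sep 14, skipping weekends) reaches Tuesday, 14 September 2027.
The date cancellation becomes effective: 14 September 2027 + 45 days = 29 October 2027. 29 October 2027 is a Friday and is not a listed holiday, so no roll-forward applies.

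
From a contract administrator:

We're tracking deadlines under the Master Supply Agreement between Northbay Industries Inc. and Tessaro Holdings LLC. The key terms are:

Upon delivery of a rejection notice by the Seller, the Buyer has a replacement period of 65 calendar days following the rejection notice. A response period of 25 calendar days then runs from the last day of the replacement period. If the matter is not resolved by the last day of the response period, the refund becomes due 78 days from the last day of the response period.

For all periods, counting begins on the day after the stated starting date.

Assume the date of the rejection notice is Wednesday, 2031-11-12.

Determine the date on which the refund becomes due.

2032-04-28

Adding 65 calendar days to 2031-11-12 gives 2032-01-16, which is the last day of the replacement period.
The last day of the response period: 2032-01-16 + 25 days = 2032-02-10.
The date on which the refund becomes due: 2032-02-10 + 78 days = 2032-04-28.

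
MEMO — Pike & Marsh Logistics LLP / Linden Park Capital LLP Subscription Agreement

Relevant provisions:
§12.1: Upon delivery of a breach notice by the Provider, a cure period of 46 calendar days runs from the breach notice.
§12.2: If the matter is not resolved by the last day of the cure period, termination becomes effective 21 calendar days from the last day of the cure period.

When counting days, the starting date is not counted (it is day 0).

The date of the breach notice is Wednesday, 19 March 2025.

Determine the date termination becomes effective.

25 May 2025

Adding 46 calendar days to 19 March 2025 gives 4 May 2025, which is the last day of the cure period.
Adding 21 calendar days to 4 May 2025 gives 25 May 2025, which is the date termination becomes effective.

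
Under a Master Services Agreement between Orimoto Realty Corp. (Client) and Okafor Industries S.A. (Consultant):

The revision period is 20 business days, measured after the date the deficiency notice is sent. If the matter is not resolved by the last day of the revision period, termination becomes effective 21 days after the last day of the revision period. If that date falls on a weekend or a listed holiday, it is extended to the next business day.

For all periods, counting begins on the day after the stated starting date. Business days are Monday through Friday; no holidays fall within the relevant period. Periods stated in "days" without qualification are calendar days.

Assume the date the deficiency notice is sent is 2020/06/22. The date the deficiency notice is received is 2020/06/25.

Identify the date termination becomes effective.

The last day of the revision period: counting 20 business days from Monday, 2020/06/22 (Jun 23, Jun 24, Jun 25, Jun 26, …, Jul 16, Jul 17, Jul 20, skipping weekends) reaches Monday, 2020/07/20.
Adding 21 calendar days to 2020/07/20 gives 2020/08/10, which is the date termination becomes effective. 2020/08/10 is a Monday, so no roll-forward applies.

2020/08/10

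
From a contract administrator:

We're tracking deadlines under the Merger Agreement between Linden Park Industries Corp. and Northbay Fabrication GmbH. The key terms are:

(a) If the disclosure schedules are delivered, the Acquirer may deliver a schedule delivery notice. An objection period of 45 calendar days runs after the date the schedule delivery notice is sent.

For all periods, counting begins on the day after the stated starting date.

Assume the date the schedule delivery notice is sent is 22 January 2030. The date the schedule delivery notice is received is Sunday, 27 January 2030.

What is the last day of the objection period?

The last day of the objection period: 22 January 2030 + 45 days = 8 March 2030.

8 March 2030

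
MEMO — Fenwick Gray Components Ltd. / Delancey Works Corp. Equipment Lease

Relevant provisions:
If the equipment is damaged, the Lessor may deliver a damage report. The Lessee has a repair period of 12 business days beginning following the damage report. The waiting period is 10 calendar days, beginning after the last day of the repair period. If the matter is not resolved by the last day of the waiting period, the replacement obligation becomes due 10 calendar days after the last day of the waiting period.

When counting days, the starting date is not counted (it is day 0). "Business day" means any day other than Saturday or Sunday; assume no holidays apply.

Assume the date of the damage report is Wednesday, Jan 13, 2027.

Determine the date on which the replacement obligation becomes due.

Feb 18, 2027

The last day of the repair period: counting 12 business days from Wednesday, Jan 13, 2027 (Jan 14, Jan 15, Jan 18, Jan 19, …, Jan 27, Jan 28, Jan 29, skipping weekends) reaches Friday, Jan 29, 2027.
The last day of the waiting period: Jan 29, 2027 + 10 days = Feb 8, 2027.
The date on which the replacement obligation becomes due: 10 calendar days after Feb 8, 2027 is Feb 18, 2027.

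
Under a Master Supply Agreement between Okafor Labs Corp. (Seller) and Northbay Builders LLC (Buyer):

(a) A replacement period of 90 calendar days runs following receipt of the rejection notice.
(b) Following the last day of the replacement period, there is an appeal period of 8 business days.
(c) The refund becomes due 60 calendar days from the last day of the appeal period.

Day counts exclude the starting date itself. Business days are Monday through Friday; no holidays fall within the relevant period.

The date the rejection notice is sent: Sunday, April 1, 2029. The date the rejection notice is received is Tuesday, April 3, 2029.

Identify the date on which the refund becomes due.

Adding 90 calendar days to April 3, 2029 gives July 2, 2029, which is the last day of the replacement period.
From Monday, July 2, 2029, 8 business days (Jul 3, Jul 4, Jul 5, Jul 6, Jul 9, Jul 10, Jul 11, Jul 12, skipping weekends) brings us to Thursday, July 12, 2029, which is the last day of the appeal period.
The date on which the refund becomes due: July 12, 2029 + 60 days = September 10, 2029.

September 10, 2029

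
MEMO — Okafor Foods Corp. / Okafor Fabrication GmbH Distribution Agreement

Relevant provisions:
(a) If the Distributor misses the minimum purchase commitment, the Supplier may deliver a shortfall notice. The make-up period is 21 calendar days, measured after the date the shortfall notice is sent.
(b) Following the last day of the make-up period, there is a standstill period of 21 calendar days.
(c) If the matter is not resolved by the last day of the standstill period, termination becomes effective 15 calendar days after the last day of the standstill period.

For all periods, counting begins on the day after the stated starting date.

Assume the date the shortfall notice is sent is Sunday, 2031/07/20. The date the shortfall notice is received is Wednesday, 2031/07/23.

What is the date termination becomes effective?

Adding 21 calendar days to 2031/07/20 gives 2031/08/10, which is the last day of the make-up period.
The last day of the standstill period: 2031/08/10 + 21 days = 2031/08/31.
Adding 15 calendar days to 2031/08/31 gives 2031/09/15, which is the date termination becomes effective.

2031/09/15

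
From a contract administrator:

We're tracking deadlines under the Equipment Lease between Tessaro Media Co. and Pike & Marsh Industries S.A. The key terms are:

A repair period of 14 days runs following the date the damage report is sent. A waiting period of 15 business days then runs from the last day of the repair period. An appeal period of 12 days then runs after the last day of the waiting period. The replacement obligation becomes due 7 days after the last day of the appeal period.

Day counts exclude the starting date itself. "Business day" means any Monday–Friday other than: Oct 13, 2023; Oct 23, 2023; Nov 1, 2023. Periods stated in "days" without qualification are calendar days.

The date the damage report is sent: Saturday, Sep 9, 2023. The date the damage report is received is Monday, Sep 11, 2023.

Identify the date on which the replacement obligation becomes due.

Nov 4, 2023

The last day of the repair period: Sep 9, 2023 + 14 days = Sep 23, 2023.
The last day of the waiting period: counting 15 business days from Saturday, Sep 23, 2023 (Sep 25, Sep 26, Sep 27, Sep 28, …, Oct 11, Oct 12, Oct 16, skipping weekends and the listed holiday on Oct 13) reaches Monday, Oct 16, 2023.
The last day of the appeal period: Oct 16, 2023 + 12 days = Oct 28, 2023.
The date on which the replacement obligation becomes due: 7 calendar days after Oct 28, 2023 is Nov 4, 2023.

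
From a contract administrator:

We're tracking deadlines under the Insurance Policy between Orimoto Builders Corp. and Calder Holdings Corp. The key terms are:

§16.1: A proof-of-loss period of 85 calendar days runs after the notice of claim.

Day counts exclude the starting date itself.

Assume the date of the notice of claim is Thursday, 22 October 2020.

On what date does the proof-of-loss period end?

The last day of the proof-of-loss period: 85 calendar days after 22 October 2020 is 15 January 2021.

15 January 2021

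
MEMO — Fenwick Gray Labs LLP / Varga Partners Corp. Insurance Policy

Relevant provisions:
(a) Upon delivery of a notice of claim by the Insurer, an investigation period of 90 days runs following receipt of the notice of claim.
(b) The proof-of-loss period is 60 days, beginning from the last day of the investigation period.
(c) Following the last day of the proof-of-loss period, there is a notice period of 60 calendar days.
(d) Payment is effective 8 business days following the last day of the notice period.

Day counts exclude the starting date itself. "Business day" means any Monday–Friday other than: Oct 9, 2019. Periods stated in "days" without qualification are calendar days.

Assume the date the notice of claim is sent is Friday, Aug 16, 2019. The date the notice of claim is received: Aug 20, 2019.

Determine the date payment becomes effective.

Mar 27, 2020

The last day of the investigation period: Aug 20, 2019 + 90 days = Nov 18, 2019.
Adding 60 calendar days to Nov 18, 2019 gives Jan 17, 2020, which is the last day of the proof-of-loss period.
Adding 60 calendar days to Jan 17, 2020 gives Mar 17, 2020, which is the last day of the notice period.
From Tuesday, Mar 17, 2020, 8 business days (Mar 18, Mar 19, Mar 20, Mar 23, Mar 24, Mar 25, Mar 26, Mar 27, skipping weekends) brings us to Friday, Mar 27, 2020, which is the date payment becomes effective.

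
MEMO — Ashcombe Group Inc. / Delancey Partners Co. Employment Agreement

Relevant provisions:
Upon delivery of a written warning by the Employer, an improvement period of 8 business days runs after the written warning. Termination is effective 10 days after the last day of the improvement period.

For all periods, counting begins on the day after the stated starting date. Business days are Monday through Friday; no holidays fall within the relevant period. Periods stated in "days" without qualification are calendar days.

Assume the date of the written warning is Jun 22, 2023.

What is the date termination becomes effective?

The last day of the improvement period: 8 business days after Thursday, Jun 22, 2023, skipping weekends — Jun 23, Jun 26, Jun 27, Jun 28, Jun 29, Jun 30, Jul 3, Jul 4 — lands on Tuesday, Jul 4, 2023.
The date termination becomes effective: 10 calendar days after Jul 4, 2023 is Jul 14, 2023.

Jul 14, 2023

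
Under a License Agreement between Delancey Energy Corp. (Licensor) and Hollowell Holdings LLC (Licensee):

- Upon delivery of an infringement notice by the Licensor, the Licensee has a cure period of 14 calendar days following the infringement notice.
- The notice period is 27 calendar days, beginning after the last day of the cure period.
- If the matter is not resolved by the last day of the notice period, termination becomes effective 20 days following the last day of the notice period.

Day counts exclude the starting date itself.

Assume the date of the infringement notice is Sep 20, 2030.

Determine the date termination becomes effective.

Nov 20, 2030

The last day of the cure period: 14 calendar days after Sep 20, 2030 is Oct 4, 2030.
The last day of the notice period: Oct 4, 2030 + 27 days = Oct 31, 2030.
Adding 20 calendar days to Oct 31, 2030 gives Nov 20, 2030, which is the date termination becomes effective.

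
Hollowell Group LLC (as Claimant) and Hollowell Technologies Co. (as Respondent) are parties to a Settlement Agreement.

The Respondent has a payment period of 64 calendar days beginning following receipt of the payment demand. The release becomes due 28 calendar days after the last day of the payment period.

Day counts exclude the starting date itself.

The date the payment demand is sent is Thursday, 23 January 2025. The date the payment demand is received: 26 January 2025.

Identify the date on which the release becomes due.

The last day of the payment period: 26 January 2025 + 64 days = 31 March 2025.
The date on which the release becomes due: 28 calendar days after 31 March 2025 is 28 April 2025.

28 April 2025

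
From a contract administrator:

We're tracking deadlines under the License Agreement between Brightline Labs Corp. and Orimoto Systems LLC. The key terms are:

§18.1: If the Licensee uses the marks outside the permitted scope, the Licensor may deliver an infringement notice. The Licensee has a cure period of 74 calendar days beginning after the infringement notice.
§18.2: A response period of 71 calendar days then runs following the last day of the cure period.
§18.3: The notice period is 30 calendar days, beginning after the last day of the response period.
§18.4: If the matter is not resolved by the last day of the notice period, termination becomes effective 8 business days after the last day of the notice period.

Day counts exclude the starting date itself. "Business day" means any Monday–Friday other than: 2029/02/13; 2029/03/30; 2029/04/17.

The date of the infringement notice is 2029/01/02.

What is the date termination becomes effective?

The last day of the cure period: 2029/01/02 + 74 days = 2029/03/17.
The last day of the response period: 71 calendar days after 2029/03/17 is 2029/05/27.
The last day of the notice period: 30 calendar days after 2029/05/27 is 2029/06/26.
The date termination becomes effective: counting 8 business days from Tuesday, 2029/06/26 (Jun 27, Jun 28, Jun 29, Jul 2, Jul 3, Jul 4, Jul 5, Jul 6, skipping weekends) reaches Friday, 2029/07/06.

2029/07/06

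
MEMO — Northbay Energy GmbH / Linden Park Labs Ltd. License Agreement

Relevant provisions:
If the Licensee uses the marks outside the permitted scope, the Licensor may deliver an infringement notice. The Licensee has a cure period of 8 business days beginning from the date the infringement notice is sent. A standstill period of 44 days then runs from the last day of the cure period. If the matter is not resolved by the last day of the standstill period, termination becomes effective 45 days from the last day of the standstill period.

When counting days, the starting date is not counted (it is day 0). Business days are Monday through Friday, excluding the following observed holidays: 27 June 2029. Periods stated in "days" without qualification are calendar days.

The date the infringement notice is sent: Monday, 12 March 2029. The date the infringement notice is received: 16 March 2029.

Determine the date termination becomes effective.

19 June 2029

The last day of the cure period: counting 8 business days from Monday, 12 March 2029 (Mar 13, Mar 14, Mar 15, Mar 16, Mar 19, Mar 20, Mar 21, Mar 22, skipping weekends) reaches Thursday, 22 March 2029.
Adding 44 calendar days to 22 March 2029 gives 5 May 2029, which is the last day of the standstill period.
The date termination becomes effective: 5 May 2029 + 45 days = 19 June 2029.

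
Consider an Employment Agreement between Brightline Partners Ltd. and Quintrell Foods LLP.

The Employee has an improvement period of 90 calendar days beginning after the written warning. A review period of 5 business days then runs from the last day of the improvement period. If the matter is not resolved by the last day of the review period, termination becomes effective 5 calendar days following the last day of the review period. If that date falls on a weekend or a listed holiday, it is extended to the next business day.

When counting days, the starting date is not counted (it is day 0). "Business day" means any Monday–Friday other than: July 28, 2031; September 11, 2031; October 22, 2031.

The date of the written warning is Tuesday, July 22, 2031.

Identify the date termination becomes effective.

Adding 90 calendar days to July 22, 2031 gives October 20, 2031, which is the last day of the improvement period.
The last day of the review period: 5 business days after Monday, October 20, 2031, skipping weekends and the listed holiday on Oct 22 — Oct 21, Oct 23, Oct 24, Oct 27, Oct 28 — lands on Tuesday, October 28, 2031.
The date termination becomes effective: October 28, 2031 + 5 days = November 2, 2031. That falls on a Sunday, so it rolls to the next business day, Monday, November 3, 2031.

November 3, 2031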